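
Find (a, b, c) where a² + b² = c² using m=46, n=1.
(2115, 92, 2117)

Euclid's formula: a = m² - n², b = 2mn, c = m² + n²
m = 46, n = 1
a = 46² - 1² = 2116 - 1 = 2115
b = 2 × 46 × 1 = 92
c = 46² + 1² = 2116 + 1 = 2117
Verification: 2115² + 92² = 4473225 + 8464 = 4481689 = 2117² ✓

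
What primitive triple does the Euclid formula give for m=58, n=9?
(3283, 1044, 3445)

Euclid's formula: a = m² - n², b = 2mn, c = m² + n²
m = 58, n = 9
a = 58² - 9² = 3364 - 81 = 3283
b = 2 × 58 × 9 = 1044
c = 58² + 9² = 3364 + 81 = 3445
Verification: 3283² + 1044² = 10778089 + 1089936 = 11868025 = 3445² ✓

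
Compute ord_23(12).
11

23 is prime, so ord(12) divides φ(23) = 22.
Divisors of 22: 1, 2, 11, 22.
Repeated squaring: 12^1 ≡ 12, 12^2 ≡ 6, 12^4 ≡ 13, 12^8 ≡ 8, 12^16 ≡ 18 (mod 23).
Test 12^d mod 23 for each divisor d in increasing order:
12^1 ≡ 12
12^2 ≡ 6
12^11 = 12^8·12^2·12^1 ≡ 1  ← first divisor giving 1
The order is 11.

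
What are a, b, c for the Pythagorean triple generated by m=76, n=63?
(1807, 9576, 9745)

Euclid's formula: a = m² - n², b = 2mn, c = m² + n²
m = 76, n = 63
a = 76² - 63² = 5776 - 3969 = 1807
b = 2 × 76 × 63 = 9576
c = 76² + 63² = 5776 + 3969 = 9745
Verification: 1807² + 9576² = 3265249 + 91699776 = 94965025 = 9745² ✓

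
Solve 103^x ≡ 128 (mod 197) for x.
63

Baby-step giant-step with step n = ⌈√197⌉ = 15.
Baby steps 103^j mod 197 (j:value) for j=0..14: 0:1, 1:103, 2:168, 3:165, 4:53, 5:140, 6:39, 7:77, 8:51, 9:131, 10:97, 11:141, 12:142, 13:48, 14:19.
Giant-step multiplier: 103^(-15) ≡ 103^(196-15) = 103^181 ≡ 106 (mod 197).
Giant steps γ_i = 128·106^i mod 197: γ_0=128, γ_1=172, γ_2=108, γ_3=22, γ_4=165 (in table at j=3).
x = i·n + j = 4·15 + 3 = 63.
Check: 103^63 ≡ 128 (mod 197).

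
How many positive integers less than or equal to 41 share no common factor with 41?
40

41 = 41
φ(n) = n × ∏(1 - 1/p) for each prime p dividing n
φ(41) = 41 × (1 - 1/41) = 40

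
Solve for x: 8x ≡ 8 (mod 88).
x ≡ 1 (mod 11)

gcd(8, 88) = 8, which divides 8, so solutions exist.
Divide through by 8: x ≡ 1 (mod 11).
The coefficient of x is now 1, so x ≡ 1 (mod 11).
Check: 8 × 1 = 8 ≡ 8 (mod 88).
x ≡ 1 (mod 11), giving 8 solutions mod 88.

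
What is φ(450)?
120

450 = 2 × 3^2 × 5^2
φ(n) = n × ∏(1 - 1/p) for each prime p dividing n
φ(450) = 450 × (1 - 1/2) × (1 - 1/3) × (1 - 1/5) = 120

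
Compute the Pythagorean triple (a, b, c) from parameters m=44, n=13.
(1767, 1144, 2105)

Euclid's formula: a = m² - n², b = 2mn, c = m² + n²
m = 44, n = 13
a = 44² - 13² = 1936 - 169 = 1767
b = 2 × 44 × 13 = 1144
c = 44² + 13² = 1936 + 169 = 2105
Verification: 1767² + 1144² = 3122289 + 1308736 = 4431025 = 2105² ✓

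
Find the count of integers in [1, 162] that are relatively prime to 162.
54

162 = 2 × 3^4
φ(n) = n × ∏(1 - 1/p) for each prime p dividing n
φ(162) = 162 × (1 - 1/2) × (1 - 1/3) = 54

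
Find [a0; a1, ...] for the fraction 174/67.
[2; 1, 1, 2, 13]

Euclidean algorithm steps:
174 = 2 × 67 + 40
67 = 1 × 40 + 27
40 = 1 × 27 + 13
27 = 2 × 13 + 1
13 = 13 × 1 + 0
Continued fraction: [2; 1, 1, 2, 13]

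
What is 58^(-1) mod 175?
172

gcd(58, 175) = 1, so the inverse exists.
Extended Euclidean algorithm on (175, 58):
175 = 3 × 58 + 1  ⟹  1 = (1)·175 + (-3)·58
So (-3)·58 ≡ 1 (mod 175), i.e. 58^(-1) ≡ -3 ≡ 172 (mod 175).
Check: 58 × 172 = 9976 ≡ 1 (mod 175)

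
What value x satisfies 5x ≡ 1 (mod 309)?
62

gcd(5, 309) = 1, so the inverse exists.
Extended Euclidean algorithm on (309, 5):
309 = 61 × 5 + 4  ⟹  4 = (1)·309 + (-61)·5
5 = 1 × 4 + 1  ⟹  1 = (-1)·309 + (62)·5
So (62)·5 ≡ 1 (mod 309), i.e. 5^(-1) ≡ 62 (mod 309).
Check: 5 × 62 = 310 ≡ 1 (mod 309)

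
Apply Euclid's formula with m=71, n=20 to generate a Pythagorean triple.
(4641, 2840, 5441)

Euclid's formula: a = m² - n², b = 2mn, c = m² + n²
m = 71, n = 20
a = 71² - 20² = 5041 - 400 = 4641
b = 2 × 71 × 20 = 2840
c = 71² + 20² = 5041 + 400 = 5441
Verification: 4641² + 2840² = 21538881 + 8065600 = 29604481 = 5441² ✓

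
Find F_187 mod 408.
149

Matrix identity: Q^n = [[F_(n+1), F_n], [F_n, F_(n-1)]] with Q = [[1,1],[1,0]].
n = 187 = 10111011₂. Square-and-multiply, entries mod 408:
Q^1 = [[1,1],[1,0]]
Q^2 = (Q^1)² = [[2,1],[1,1]]
Q^5 = (Q^2)²·Q = [[8,5],[5,3]]
Q^11 = (Q^5)²·Q = [[144,89],[89,55]]
Q^23 = (Q^11)²·Q = [[264,97],[97,167]]
Q^46 = (Q^23)² = [[361,191],[191,170]]
Q^93 = (Q^46)²·Q = [[167,338],[338,237]]
Q^187 = (Q^93)²·Q = [[21,149],[149,280]]
F_187 mod 408 = Q^187[0][1] = 149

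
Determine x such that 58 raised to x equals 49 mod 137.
52

Baby-step giant-step with step n = ⌈√137⌉ = 12.
Baby steps 58^j mod 137 (j:value) for j=0..11: 0:1, 1:58, 2:76, 3:24, 4:22, 5:43, 6:28, 7:117, 8:73, 9:124, 10:68, 11:108.
Giant-step multiplier: 58^(-12) ≡ 58^(136-12) = 58^124 ≡ 18 (mod 137).
Giant steps γ_i = 49·18^i mod 137: γ_0=49, γ_1=60, γ_2=121, γ_3=123, γ_4=22 (in table at j=4).
x = i·n + j = 4·12 + 4 = 52.
Check: 58^52 ≡ 49 (mod 137).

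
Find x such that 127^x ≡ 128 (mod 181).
73

Baby-step giant-step with step n = ⌈√181⌉ = 14.
Baby steps 127^j mod 181 (j:value) for j=0..13: 0:1, 1:127, 2:20, 3:6, 4:38, 5:120, 6:36, 7:47, 8:177, 9:35, 10:101, 11:157, 12:29, 13:63.
Giant-step multiplier: 127^(-14) ≡ 127^(180-14) = 127^166 ≡ 137 (mod 181).
Giant steps γ_i = 128·137^i mod 181: γ_0=128, γ_1=160, γ_2=19, γ_3=69, γ_4=41, γ_5=6 (in table at j=3).
x = i·n + j = 5·14 + 3 = 73.
Check: 127^73 ≡ 128 (mod 181).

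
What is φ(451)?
400

451 = 11 × 41
φ(n) = n × ∏(1 - 1/p) for each prime p dividing n
φ(451) = 451 × (1 - 1/11) × (1 - 1/41) = 400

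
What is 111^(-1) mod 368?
63

gcd(111, 368) = 1, so the inverse exists.
Extended Euclidean algorithm on (368, 111):
368 = 3 × 111 + 35  ⟹  35 = (1)·368 + (-3)·111
111 = 3 × 35 + 6  ⟹  6 = (-3)·368 + (10)·111
35 = 5 × 6 + 5  ⟹  5 = (16)·368 + (-53)·111
6 = 1 × 5 + 1  ⟹  1 = (-19)·368 + (63)·111
So (63)·111 ≡ 1 (mod 368), i.e. 111^(-1) ≡ 63 (mod 368).
Check: 111 × 63 = 6993 ≡ 1 (mod 368)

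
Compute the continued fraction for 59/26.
[2; 3, 1, 2, 2]

Euclidean algorithm steps:
59 = 2 × 26 + 7
26 = 3 × 7 + 5
7 = 1 × 5 + 2
5 = 2 × 2 + 1
2 = 2 × 1 + 0
Continued fraction: [2; 3, 1, 2, 2]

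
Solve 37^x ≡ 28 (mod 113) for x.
64

Baby-step giant-step with step n = ⌈√113⌉ = 11.
Baby steps 37^j mod 113 (j:value) for j=0..10: 0:1, 1:37, 2:13, 3:29, 4:56, 5:38, 6:50, 7:42, 8:85, 9:94, 10:88.
Giant-step multiplier: 37^(-11) ≡ 37^(112-11) = 37^101 ≡ 43 (mod 113).
Giant steps γ_i = 28·43^i mod 113: γ_0=28, γ_1=74, γ_2=18, γ_3=96, γ_4=60, γ_5=94 (in table at j=9).
x = i·n + j = 5·11 + 9 = 64.
Check: 37^64 ≡ 28 (mod 113).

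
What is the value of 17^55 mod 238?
17

Repeated squaring. Binary of 55 = 110111.
17^1 ≡ 17 (mod 238); 17^2 ≡ 51 (mod 238); 17^4 ≡ 221 (mod 238); 17^8 ≡ 51 (mod 238); 17^16 ≡ 221 (mod 238); 17^32 ≡ 51 (mod 238)
17^55 = 17^1 × 17^2 × 17^4 × 17^16 × 17^32 ≡ 17 (mod 238)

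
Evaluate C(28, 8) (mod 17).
12

Using Lucas' theorem:
Write n=28 and k=8 in base 17:
n in base 17: [1, 11]
k in base 17: [0, 8]
C(28,8) mod 17 = ∏ C(n_i, k_i) mod 17
Digit binomials (mod 17): C(1,0) = 1; C(11,8) = 165 ≡ 12
Product: 1 × 12 = 12 ≡ 12 (mod 17)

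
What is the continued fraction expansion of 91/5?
[18; 5]

Euclidean algorithm steps:
91 = 18 × 5 + 1
5 = 5 × 1 + 0
Continued fraction: [18; 5]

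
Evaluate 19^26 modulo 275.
256

Repeated squaring. Binary of 26 = 11010.
19^1 ≡ 19 (mod 275); 19^2 ≡ 86 (mod 275); 19^4 ≡ 246 (mod 275); 19^8 ≡ 16 (mod 275); 19^16 ≡ 256 (mod 275)
19^26 = 19^2 × 19^8 × 19^16 ≡ 256 (mod 275)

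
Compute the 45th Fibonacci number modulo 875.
170

Matrix identity: Q^n = [[F_(n+1), F_n], [F_n, F_(n-1)]] with Q = [[1,1],[1,0]].
n = 45 = 101101₂. Square-and-multiply, entries mod 875:
Q^1 = [[1,1],[1,0]]
Q^2 = (Q^1)² = [[2,1],[1,1]]
Q^5 = (Q^2)²·Q = [[8,5],[5,3]]
Q^11 = (Q^5)²·Q = [[144,89],[89,55]]
Q^22 = (Q^11)² = [[657,211],[211,446]]
Q^45 = (Q^22)²·Q = [[153,170],[170,858]]
F_45 mod 875 = Q^45[0][1] = 170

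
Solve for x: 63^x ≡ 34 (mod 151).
32

Baby-step giant-step with step n = ⌈√151⌉ = 13.
Baby steps 63^j mod 151 (j:value) for j=0..12: 0:1, 1:63, 2:43, 3:142, 4:37, 5:66, 6:81, 7:120, 8:10, 9:26, 10:128, 11:61, 12:68.
Giant-step multiplier: 63^(-13) ≡ 63^(150-13) = 63^137 ≡ 89 (mod 151).
Giant steps γ_i = 34·89^i mod 151: γ_0=34, γ_1=6, γ_2=81 (in table at j=6).
x = i·n + j = 2·13 + 6 = 32.
Check: 63^32 ≡ 34 (mod 151).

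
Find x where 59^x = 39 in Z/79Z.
59

Baby-step giant-step with step n = ⌈√79⌉ = 9.
Baby steps 59^j mod 79 (j:value) for j=0..8: 0:1, 1:59, 2:5, 3:58, 4:25, 5:53, 6:46, 7:28, 8:72.
Giant-step multiplier: 59^(-9) ≡ 59^(78-9) = 59^69 ≡ 57 (mod 79).
Giant steps γ_i = 39·57^i mod 79: γ_0=39, γ_1=11, γ_2=74, γ_3=31, γ_4=29, γ_5=73, γ_6=53 (in table at j=5).
x = i·n + j = 6·9 + 5 = 59.
Check: 59^59 ≡ 39 (mod 79).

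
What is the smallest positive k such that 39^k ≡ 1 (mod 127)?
126

127 is prime, so ord(39) divides φ(127) = 126.
Divisors of 126: 1, 2, 3, 6, 7, 9, 14, 18, 21, 42, 63, 126.
Repeated squaring: 39^1 ≡ 39, 39^2 ≡ 124, 39^4 ≡ 9, 39^8 ≡ 81, 39^16 ≡ 84, 39^32 ≡ 71, 39^64 ≡ 88 (mod 127).
Test 39^d mod 127 for each divisor d in increasing order:
39^1 ≡ 39
39^2 ≡ 124
39^3 = 39^2·39^1 ≡ 10
39^6 = 39^4·39^2 ≡ 100
39^7 = 39^4·39^2·39^1 ≡ 90
39^9 = 39^8·39^1 ≡ 111
39^14 = 39^8·39^4·39^2 ≡ 99
39^18 = 39^16·39^2 ≡ 2
39^21 = 39^16·39^4·39^1 ≡ 20
39^42 = 39^32·39^8·39^2 ≡ 19
39^63 = 39^32·39^16·39^8·39^4·39^2·39^1 ≡ 126
39^126 = 39^64·39^32·39^16·39^8·39^4·39^2 ≡ 1  ← first divisor giving 1
The order is 126.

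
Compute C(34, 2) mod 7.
1

Using Lucas' theorem:
Write n=34 and k=2 in base 7:
n in base 7: [4, 6]
k in base 7: [0, 2]
C(34,2) mod 7 = ∏ C(n_i, k_i) mod 7
Digit binomials (mod 7): C(4,0) = 1; C(6,2) = 15 ≡ 1
Product: 1 × 1 = 1 ≡ 1 (mod 7)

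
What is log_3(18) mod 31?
26

Baby-step giant-step with step n = ⌈√31⌉ = 6.
Baby steps 3^j mod 31 (j:value) for j=0..5: 0:1, 1:3, 2:9, 3:27, 4:19, 5:26.
Giant-step multiplier: 3^(-6) ≡ 3^(30-6) = 3^24 ≡ 2 (mod 31).
Giant steps γ_i = 18·2^i mod 31: γ_0=18, γ_1=5, γ_2=10, γ_3=20, γ_4=9 (in table at j=2).
x = i·n + j = 4·6 + 2 = 26.
Check: 3^26 ≡ 18 (mod 31).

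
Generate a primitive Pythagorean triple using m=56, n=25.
(2511, 2800, 3761)

Euclid's formula: a = m² - n², b = 2mn, c = m² + n²
m = 56, n = 25
a = 56² - 25² = 3136 - 625 = 2511
b = 2 × 56 × 25 = 2800
c = 56² + 25² = 3136 + 625 = 3761
Verification: 2511² + 2800² = 6305121 + 7840000 = 14145121 = 3761² ✓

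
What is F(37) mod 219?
146

Matrix identity: Q^n = [[F_(n+1), F_n], [F_n, F_(n-1)]] with Q = [[1,1],[1,0]].
n = 37 = 100101₂. Square-and-multiply, entries mod 219:
Q^1 = [[1,1],[1,0]]
Q^2 = (Q^1)² = [[2,1],[1,1]]
Q^4 = (Q^2)² = [[5,3],[3,2]]
Q^9 = (Q^4)²·Q = [[55,34],[34,21]]
Q^18 = (Q^9)² = [[20,175],[175,64]]
Q^37 = (Q^18)²·Q = [[173,146],[146,27]]
F_37 mod 219 = Q^37[0][1] = 146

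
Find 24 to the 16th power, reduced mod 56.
32

Repeated squaring. Binary of 16 = 10000.
24^1 ≡ 24 (mod 56); 24^2 ≡ 16 (mod 56); 24^4 ≡ 32 (mod 56); 24^8 ≡ 16 (mod 56); 24^16 ≡ 32 (mod 56)
24^16 = 24^16 ≡ 32 (mod 56)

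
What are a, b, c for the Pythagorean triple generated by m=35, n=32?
(201, 2240, 2249)

Euclid's formula: a = m² - n², b = 2mn, c = m² + n²
m = 35, n = 32
a = 35² - 32² = 1225 - 1024 = 201
b = 2 × 35 × 32 = 2240
c = 35² + 32² = 1225 + 1024 = 2249
Verification: 201² + 2240² = 40401 + 5017600 = 5058001 = 2249² ✓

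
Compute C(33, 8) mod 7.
6

Using Lucas' theorem:
Write n=33 and k=8 in base 7:
n in base 7: [4, 5]
k in base 7: [1, 1]
C(33,8) mod 7 = ∏ C(n_i, k_i) mod 7
Digit binomials (mod 7): C(4,1) = 4; C(5,1) = 5
Product: 4 × 5 = 20 ≡ 6 (mod 7)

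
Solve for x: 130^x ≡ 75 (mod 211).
61

Baby-step giant-step with step n = ⌈√211⌉ = 15.
Baby steps 130^j mod 211 (j:value) for j=0..14: 0:1, 1:130, 2:20, 3:68, 4:189, 5:94, 6:193, 7:192, 8:62, 9:42, 10:185, 11:207, 12:113, 13:131, 14:150.
Giant-step multiplier: 130^(-15) ≡ 130^(210-15) = 130^195 ≡ 12 (mod 211).
Giant steps γ_i = 75·12^i mod 211: γ_0=75, γ_1=56, γ_2=39, γ_3=46, γ_4=130 (in table at j=1).
x = i·n + j = 4·15 + 1 = 61.
Check: 130^61 ≡ 75 (mod 211).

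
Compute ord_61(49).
30

61 is prime, so ord(49) divides φ(61) = 60.
Divisors of 60: 1, 2, 3, 4, 5, 6, 10, 12, 15, 20, 30, 60.
Repeated squaring: 49^1 ≡ 49, 49^2 ≡ 22, 49^4 ≡ 57, 49^8 ≡ 16, 49^16 ≡ 12, 49^32 ≡ 22 (mod 61).
Test 49^d mod 61 for each divisor d in increasing order:
49^1 ≡ 49
49^2 ≡ 22
49^3 = 49^2·49^1 ≡ 41
49^4 ≡ 57
49^5 = 49^4·49^1 ≡ 48
49^6 = 49^4·49^2 ≡ 34
49^10 = 49^8·49^2 ≡ 47
49^12 = 49^8·49^4 ≡ 58
49^15 = 49^8·49^4·49^2·49^1 ≡ 60
49^20 = 49^16·49^4 ≡ 13
49^30 = 49^16·49^8·49^4·49^2 ≡ 1  ← first divisor giving 1
The order is 30.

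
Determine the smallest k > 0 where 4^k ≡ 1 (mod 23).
11

23 is prime, so ord(4) divides φ(23) = 22.
Divisors of 22: 1, 2, 11, 22.
Repeated squaring: 4^1 ≡ 4, 4^2 ≡ 16, 4^4 ≡ 3, 4^8 ≡ 9, 4^16 ≡ 12 (mod 23).
Test 4^d mod 23 for each divisor d in increasing order:
4^1 ≡ 4
4^2 ≡ 16
4^11 = 4^8·4^2·4^1 ≡ 1  ← first divisor giving 1
The order is 11.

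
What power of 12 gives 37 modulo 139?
50

Baby-step giant-step with step n = ⌈√139⌉ = 12.
Baby steps 12^j mod 139 (j:value) for j=0..11: 0:1, 1:12, 2:5, 3:60, 4:25, 5:22, 6:125, 7:110, 8:69, 9:133, 10:67, 11:109.
Giant-step multiplier: 12^(-12) ≡ 12^(138-12) = 12^126 ≡ 100 (mod 139).
Giant steps γ_i = 37·100^i mod 139: γ_0=37, γ_1=86, γ_2=121, γ_3=7, γ_4=5 (in table at j=2).
x = i·n + j = 4·12 + 2 = 50.
Check: 12^50 ≡ 37 (mod 139).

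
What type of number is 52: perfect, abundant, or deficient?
deficient

Proper divisors of 52: sum = 1 + 2 + 4 + 13 + 26 = 46
Since 46 < 52, 52 is deficient.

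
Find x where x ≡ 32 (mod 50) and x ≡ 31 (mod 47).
1582

Using Chinese Remainder Theorem:
M = 50 × 47 = 2350
M1 = 47, M2 = 50
y1 = 47^(-1) mod 50 = 33
y2 = 50^(-1) mod 47 = 16
x = (32×47×33 + 31×50×16) mod 2350 = 1582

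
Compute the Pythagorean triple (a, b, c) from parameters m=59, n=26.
(2805, 3068, 4157)

Euclid's formula: a = m² - n², b = 2mn, c = m² + n²
m = 59, n = 26
a = 59² - 26² = 3481 - 676 = 2805
b = 2 × 59 × 26 = 3068
c = 59² + 26² = 3481 + 676 = 4157
Verification: 2805² + 3068² = 7868025 + 9412624 = 17280649 = 4157² ✓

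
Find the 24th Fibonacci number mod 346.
4

Matrix identity: Q^n = [[F_(n+1), F_n], [F_n, F_(n-1)]] with Q = [[1,1],[1,0]].
n = 24 = 11000₂. Square-and-multiply, entries mod 346:
Q^1 = [[1,1],[1,0]]
Q^3 = (Q^1)²·Q = [[3,2],[2,1]]
Q^6 = (Q^3)² = [[13,8],[8,5]]
Q^12 = (Q^6)² = [[233,144],[144,89]]
Q^24 = (Q^12)² = [[289,4],[4,285]]
F_24 mod 346 = Q^24[0][1] = 4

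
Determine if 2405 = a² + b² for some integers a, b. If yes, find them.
2² + 49² (a=2, b=49)

Factorization: 2405 = 5 × 13 × 37
By Fermat: n is sum of two squares iff every prime p ≡ 3 (mod 4) appears to even power.
All primes ≡ 3 (mod 4) appear to even power.
Search a = 0, 1, 2, … for 2405 - a² a perfect square: first hit at a = 2: 2405 - 4 = 2401 = 49².
2405 = 2² + 49² = 4 + 2401 ✓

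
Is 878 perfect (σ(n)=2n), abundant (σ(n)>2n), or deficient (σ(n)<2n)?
deficient

Proper divisors of 878: sum = 1 + 2 + 439 = 442
Since 442 < 878, 878 is deficient.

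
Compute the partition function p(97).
133230930

p(n) counts ways to write n as a sum of positive integers (order ignored).
Euler's pentagonal recurrence: p(k) = p(k-1) + p(k-2) - p(k-5) - p(k-7) + p(k-12) + p(k-15) - ... (offsets j(3j∓1)/2, signs ++--, p(0)=1, p(<0)=0).
DP table for k = 0..96: p(0)=1, p(1)=1, p(2)=2, p(3)=3, p(4)=5, p(5)=7, p(6)=11, p(7)=15, p(8)=22, p(9)=30, p(10)=42, p(11)=56, p(12)=77, p(13)=101, p(14)=135, p(15)=176, p(16)=231, p(17)=297, p(18)=385, p(19)=490, p(20)=627, p(21)=792, p(22)=1002, p(23)=1255, p(24)=1575, p(25)=1958, p(26)=2436, p(27)=3010, p(28)=3718, p(29)=4565, p(30)=5604, p(31)=6842, p(32)=8349, p(33)=10143, p(34)=12310, p(35)=14883, p(36)=17977, p(37)=21637, p(38)=26015, p(39)=31185, p(40)=37338, p(41)=44583, p(42)=53174, p(43)=63261, p(44)=75175, p(45)=89134, p(46)=105558, p(47)=124754, p(48)=147273, p(49)=173525, p(50)=204226, p(51)=239943, p(52)=281589, p(53)=329931, p(54)=386155, p(55)=451276, p(56)=526823, p(57)=614154, p(58)=715220, p(59)=831820, p(60)=966467, p(61)=1121505, p(62)=1300156, p(63)=1505499, p(64)=1741630, p(65)=2012558, p(66)=2323520, p(67)=2679689, p(68)=3087735, p(69)=3554345, p(70)=4087968, p(71)=4697205, p(72)=5392783, p(73)=6185689, p(74)=7089500, p(75)=8118264, p(76)=9289091, p(77)=10619863, p(78)=12132164, p(79)=13848650, p(80)=15796476, p(81)=18004327, p(82)=20506255, p(83)=23338469, p(84)=26543660, p(85)=30167357, p(86)=34262962, p(87)=38887673, p(88)=44108109, p(89)=49995925, p(90)=56634173, p(91)=64112359, p(92)=72533807, p(93)=82010177, p(94)=92669720, p(95)=104651419, p(96)=118114304.
Final step: p(97) = p(96) + p(95) - p(92) - p(90) + p(85) + p(82) - p(75) - p(71) + p(62) + p(57) - p(46) - p(40) + p(27) + p(20) - p(5)
= 118114304 + 104651419 - 72533807 - 56634173 + 30167357 + 20506255 - 8118264 - 4697205 + 1300156 + 614154 - 105558 - 37338 + 3010 + 627 - 7
= 133230930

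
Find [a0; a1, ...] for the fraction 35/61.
[0; 1, 1, 2, 1, 8]

Euclidean algorithm steps:
35 = 0 × 61 + 35
61 = 1 × 35 + 26
35 = 1 × 26 + 9
26 = 2 × 9 + 8
9 = 1 × 8 + 1
8 = 8 × 1 + 0
Continued fraction: [0; 1, 1, 2, 1, 8]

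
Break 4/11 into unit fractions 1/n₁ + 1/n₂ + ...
1/3 + 1/33

Greedy algorithm:
4/11: ceiling(11/4) = 3, use 1/3
1/33: ceiling(33/1) = 33, use 1/33
Result: 4/11 = 1/3 + 1/33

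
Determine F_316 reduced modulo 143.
8

Matrix identity: Q^n = [[F_(n+1), F_n], [F_n, F_(n-1)]] with Q = [[1,1],[1,0]].
n = 316 = 100111100₂. Square-and-multiply, entries mod 143:
Q^1 = [[1,1],[1,0]]
Q^2 = (Q^1)² = [[2,1],[1,1]]
Q^4 = (Q^2)² = [[5,3],[3,2]]
Q^9 = (Q^4)²·Q = [[55,34],[34,21]]
Q^19 = (Q^9)²·Q = [[44,34],[34,10]]
Q^39 = (Q^19)²·Q = [[66,89],[89,120]]
Q^79 = (Q^39)²·Q = [[88,122],[122,109]]
Q^158 = (Q^79)² = [[34,10],[10,24]]
Q^316 = (Q^158)² = [[112,8],[8,104]]
F_316 mod 143 = Q^316[0][1] = 8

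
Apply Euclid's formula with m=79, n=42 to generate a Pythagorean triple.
(4477, 6636, 8005)

Euclid's formula: a = m² - n², b = 2mn, c = m² + n²
m = 79, n = 42
a = 79² - 42² = 6241 - 1764 = 4477
b = 2 × 79 × 42 = 6636
c = 79² + 42² = 6241 + 1764 = 8005
Verification: 4477² + 6636² = 20043529 + 44036496 = 64080025 = 8005² ✓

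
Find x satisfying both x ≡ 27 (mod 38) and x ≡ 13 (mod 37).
901

Using Chinese Remainder Theorem:
M = 38 × 37 = 1406
M1 = 37, M2 = 38
y1 = 37^(-1) mod 38 = 37
y2 = 38^(-1) mod 37 = 1
x = (27×37×37 + 13×38×1) mod 1406 = 901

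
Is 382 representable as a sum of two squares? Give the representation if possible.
Not possible

Factorization: 382 = 2 × 191
By Fermat: n is sum of two squares iff every prime p ≡ 3 (mod 4) appears to even power.
Prime(s) ≡ 3 (mod 4) with odd exponent: [(191, 1)]
Therefore 382 cannot be expressed as a² + b².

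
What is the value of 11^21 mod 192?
155

Repeated squaring. Binary of 21 = 10101.
11^1 ≡ 11 (mod 192); 11^2 ≡ 121 (mod 192); 11^4 ≡ 49 (mod 192); 11^8 ≡ 97 (mod 192); 11^16 ≡ 1 (mod 192)
11^21 = 11^1 × 11^4 × 11^16 ≡ 155 (mod 192)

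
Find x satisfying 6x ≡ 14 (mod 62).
x ≡ 23 (mod 31)

gcd(6, 62) = 2, which divides 14, so solutions exist.
Divide through by 2: 3x ≡ 7 (mod 31).
Find 3^(-1) mod 31 by the extended Euclidean algorithm:
31 = 10 × 3 + 1  ⟹  1 = (1)·31 + (-10)·3
So (-10)·3 ≡ 1 (mod 31), i.e. 3^(-1) ≡ -10 ≡ 21 (mod 31).
x ≡ 21 × 7 = 147 ≡ 23 (mod 31).
Check: 6 × 23 = 138 ≡ 14 (mod 62).
x ≡ 23 (mod 31), giving 2 solutions mod 62.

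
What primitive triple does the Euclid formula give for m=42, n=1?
(1763, 84, 1765)

Euclid's formula: a = m² - n², b = 2mn, c = m² + n²
m = 42, n = 1
a = 42² - 1² = 1764 - 1 = 1763
b = 2 × 42 × 1 = 84
c = 42² + 1² = 1764 + 1 = 1765
Verification: 1763² + 84² = 3108169 + 7056 = 3115225 = 1765² ✓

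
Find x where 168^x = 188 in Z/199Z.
108

Baby-step giant-step with step n = ⌈√199⌉ = 15.
Baby steps 168^j mod 199 (j:value) for j=0..14: 0:1, 1:168, 2:165, 3:59, 4:161, 5:183, 6:98, 7:146, 8:51, 9:11, 10:57, 11:24, 12:52, 13:179, 14:23.
Giant-step multiplier: 168^(-15) ≡ 168^(198-15) = 168^183 ≡ 12 (mod 199).
Giant steps γ_i = 188·12^i mod 199: γ_0=188, γ_1=67, γ_2=8, γ_3=96, γ_4=157, γ_5=93, γ_6=121, γ_7=59 (in table at j=3).
x = i·n + j = 7·15 + 3 = 108.
Check: 168^108 ≡ 188 (mod 199).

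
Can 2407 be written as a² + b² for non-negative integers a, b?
Not possible

Factorization: 2407 = 29 × 83
By Fermat: n is sum of two squares iff every prime p ≡ 3 (mod 4) appears to even power.
Prime(s) ≡ 3 (mod 4) with odd exponent: [(83, 1)]
Therefore 2407 cannot be expressed as a² + b².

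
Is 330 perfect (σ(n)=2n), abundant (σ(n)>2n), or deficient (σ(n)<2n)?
abundant

Proper divisors of 330: sum = 1 + 2 + 3 + 5 + 6 + 10 + 11 + 15 + 22 + 30 + 33 + 55 + 66 + 110 + 165 = 534
Since 534 > 330, 330 is abundant.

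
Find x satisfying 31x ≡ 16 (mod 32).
x ≡ 16 (mod 32)

gcd(31, 32) = 1, which divides 16, so solutions exist.
Find 31^(-1) mod 32 by the extended Euclidean algorithm:
32 = 1 × 31 + 1  ⟹  1 = (1)·32 + (-1)·31
So (-1)·31 ≡ 1 (mod 32), i.e. 31^(-1) ≡ -1 ≡ 31 (mod 32).
x ≡ 31 × 16 = 496 ≡ 16 (mod 32).
Check: 31 × 16 = 496 ≡ 16 (mod 32).
Unique solution: x ≡ 16 (mod 32)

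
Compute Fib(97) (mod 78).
25

Matrix identity: Q^n = [[F_(n+1), F_n], [F_n, F_(n-1)]] with Q = [[1,1],[1,0]].
n = 97 = 1100001₂. Square-and-multiply, entries mod 78:
Q^1 = [[1,1],[1,0]]
Q^3 = (Q^1)²·Q = [[3,2],[2,1]]
Q^6 = (Q^3)² = [[13,8],[8,5]]
Q^12 = (Q^6)² = [[77,66],[66,11]]
Q^24 = (Q^12)² = [[67,36],[36,31]]
Q^48 = (Q^24)² = [[13,18],[18,73]]
Q^97 = (Q^48)²·Q = [[13,25],[25,66]]
F_97 mod 78 = Q^97[0][1] = 25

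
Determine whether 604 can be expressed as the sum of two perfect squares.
Not possible

Factorization: 604 = 2^2 × 151
By Fermat: n is sum of two squares iff every prime p ≡ 3 (mod 4) appears to even power.
Prime(s) ≡ 3 (mod 4) with odd exponent: [(151, 1)]
Therefore 604 cannot be expressed as a² + b².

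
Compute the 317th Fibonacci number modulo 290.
237

Matrix identity: Q^n = [[F_(n+1), F_n], [F_n, F_(n-1)]] with Q = [[1,1],[1,0]].
n = 317 = 100111101₂. Square-and-multiply, entries mod 290:
Q^1 = [[1,1],[1,0]]
Q^2 = (Q^1)² = [[2,1],[1,1]]
Q^4 = (Q^2)² = [[5,3],[3,2]]
Q^9 = (Q^4)²·Q = [[55,34],[34,21]]
Q^19 = (Q^9)²·Q = [[95,121],[121,264]]
Q^39 = (Q^19)²·Q = [[115,176],[176,229]]
Q^79 = (Q^39)²·Q = [[55,121],[121,224]]
Q^158 = (Q^79)² = [[266,119],[119,147]]
Q^317 = (Q^158)²·Q = [[84,237],[237,137]]
F_317 mod 290 = Q^317[0][1] = 237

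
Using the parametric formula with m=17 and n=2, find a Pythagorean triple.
(285, 68, 293)

Euclid's formula: a = m² - n², b = 2mn, c = m² + n²
m = 17, n = 2
a = 17² - 2² = 289 - 4 = 285
b = 2 × 17 × 2 = 68
c = 17² + 2² = 289 + 4 = 293
Verification: 285² + 68² = 81225 + 4624 = 85849 = 293² ✓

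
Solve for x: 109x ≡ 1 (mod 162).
55

gcd(109, 162) = 1, so the inverse exists.
Extended Euclidean algorithm on (162, 109):
162 = 1 × 109 + 53  ⟹  53 = (1)·162 + (-1)·109
109 = 2 × 53 + 3  ⟹  3 = (-2)·162 + (3)·109
53 = 17 × 3 + 2  ⟹  2 = (35)·162 + (-52)·109
3 = 1 × 2 + 1  ⟹  1 = (-37)·162 + (55)·109
So (55)·109 ≡ 1 (mod 162), i.e. 109^(-1) ≡ 55 (mod 162).
Check: 109 × 55 = 5995 ≡ 1 (mod 162)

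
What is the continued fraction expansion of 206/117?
[1; 1, 3, 5, 1, 1, 2]

Euclidean algorithm steps:
206 = 1 × 117 + 89
117 = 1 × 89 + 28
89 = 3 × 28 + 5
28 = 5 × 5 + 3
5 = 1 × 3 + 2
3 = 1 × 2 + 1
2 = 2 × 1 + 0
Continued fraction: [1; 1, 3, 5, 1, 1, 2]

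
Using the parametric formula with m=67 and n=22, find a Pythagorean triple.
(4005, 2948, 4973)

Euclid's formula: a = m² - n², b = 2mn, c = m² + n²
m = 67, n = 22
a = 67² - 22² = 4489 - 484 = 4005
b = 2 × 67 × 22 = 2948
c = 67² + 22² = 4489 + 484 = 4973
Verification: 4005² + 2948² = 16040025 + 8690704 = 24730729 = 4973² ✓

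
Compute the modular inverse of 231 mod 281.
118

gcd(231, 281) = 1, so the inverse exists.
Extended Euclidean algorithm on (281, 231):
281 = 1 × 231 + 50  ⟹  50 = (1)·281 + (-1)·231
231 = 4 × 50 + 31  ⟹  31 = (-4)·281 + (5)·231
50 = 1 × 31 + 19  ⟹  19 = (5)·281 + (-6)·231
31 = 1 × 19 + 12  ⟹  12 = (-9)·281 + (11)·231
19 = 1 × 12 + 7  ⟹  7 = (14)·281 + (-17)·231
12 = 1 × 7 + 5  ⟹  5 = (-23)·281 + (28)·231
7 = 1 × 5 + 2  ⟹  2 = (37)·281 + (-45)·231
5 = 2 × 2 + 1  ⟹  1 = (-97)·281 + (118)·231
So (118)·231 ≡ 1 (mod 281), i.e. 231^(-1) ≡ 118 (mod 281).
Check: 231 × 118 = 27258 ≡ 1 (mod 281)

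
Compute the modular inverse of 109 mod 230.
19

gcd(109, 230) = 1, so the inverse exists.
Extended Euclidean algorithm on (230, 109):
230 = 2 × 109 + 12  ⟹  12 = (1)·230 + (-2)·109
109 = 9 × 12 + 1  ⟹  1 = (-9)·230 + (19)·109
So (19)·109 ≡ 1 (mod 230), i.e. 109^(-1) ≡ 19 (mod 230).
Check: 109 × 19 = 2071 ≡ 1 (mod 230)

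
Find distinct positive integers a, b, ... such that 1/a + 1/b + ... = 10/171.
1/18 + 1/342

Greedy algorithm:
10/171: ceiling(171/10) = 18, use 1/18
1/342: ceiling(342/1) = 342, use 1/342
Result: 10/171 = 1/18 + 1/342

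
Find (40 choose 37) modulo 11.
2

Using Lucas' theorem:
Write n=40 and k=37 in base 11:
n in base 11: [3, 7]
k in base 11: [3, 4]
C(40,37) mod 11 = ∏ C(n_i, k_i) mod 11
Digit binomials (mod 11): C(3,3) = 1; C(7,4) = 35 ≡ 2
Product: 1 × 2 = 2 ≡ 2 (mod 11)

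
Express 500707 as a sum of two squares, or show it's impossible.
Not possible

Factorization: 500707 = 19^3 × 73
By Fermat: n is sum of two squares iff every prime p ≡ 3 (mod 4) appears to even power.
Prime(s) ≡ 3 (mod 4) with odd exponent: [(19, 3)]
Therefore 500707 cannot be expressed as a² + b².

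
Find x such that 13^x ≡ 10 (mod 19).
7

Baby-step giant-step with step n = ⌈√19⌉ = 5.
Baby steps 13^j mod 19 (j:value) for j=0..4: 0:1, 1:13, 2:17, 3:12, 4:4.
Giant-step multiplier: 13^(-5) ≡ 13^(18-5) = 13^13 ≡ 15 (mod 19).
Giant steps γ_i = 10·15^i mod 19: γ_0=10, γ_1=17 (in table at j=2).
x = i·n + j = 1·5 + 2 = 7.
Check: 13^7 ≡ 10 (mod 19).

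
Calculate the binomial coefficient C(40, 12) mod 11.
10

Using Lucas' theorem:
Write n=40 and k=12 in base 11:
n in base 11: [3, 7]
k in base 11: [1, 1]
C(40,12) mod 11 = ∏ C(n_i, k_i) mod 11
Digit binomials (mod 11): C(3,1) = 3; C(7,1) = 7
Product: 3 × 7 = 21 ≡ 10 (mod 11)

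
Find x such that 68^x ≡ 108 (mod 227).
26

Baby-step giant-step with step n = ⌈√227⌉ = 16.
Baby steps 68^j mod 227 (j:value) for j=0..15: 0:1, 1:68, 2:84, 3:37, 4:19, 5:157, 6:7, 7:22, 8:134, 9:32, 10:133, 11:191, 12:49, 13:154, 14:30, 15:224.
Giant-step multiplier: 68^(-16) ≡ 68^(226-16) = 68^210 ≡ 79 (mod 227).
Giant steps γ_i = 108·79^i mod 227: γ_0=108, γ_1=133 (in table at j=10).
x = i·n + j = 1·16 + 10 = 26.
Check: 68^26 ≡ 108 (mod 227).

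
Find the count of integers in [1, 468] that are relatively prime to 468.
144

468 = 2^2 × 3^2 × 13
φ(n) = n × ∏(1 - 1/p) for each prime p dividing n
φ(468) = 468 × (1 - 1/2) × (1 - 1/3) × (1 - 1/13) = 144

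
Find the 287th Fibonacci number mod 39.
13

Matrix identity: Q^n = [[F_(n+1), F_n], [F_n, F_(n-1)]] with Q = [[1,1],[1,0]].
n = 287 = 100011111₂. Square-and-multiply, entries mod 39:
Q^1 = [[1,1],[1,0]]
Q^2 = (Q^1)² = [[2,1],[1,1]]
Q^4 = (Q^2)² = [[5,3],[3,2]]
Q^8 = (Q^4)² = [[34,21],[21,13]]
Q^17 = (Q^8)²·Q = [[10,37],[37,12]]
Q^35 = (Q^17)²·Q = [[21,26],[26,34]]
Q^71 = (Q^35)²·Q = [[12,25],[25,26]]
Q^143 = (Q^71)²·Q = [[3,28],[28,14]]
Q^287 = (Q^143)²·Q = [[21,13],[13,8]]
F_287 mod 39 = Q^287[0][1] = 13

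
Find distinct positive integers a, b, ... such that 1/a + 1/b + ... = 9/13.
1/2 + 1/6 + 1/39

Greedy algorithm:
9/13: ceiling(13/9) = 2, use 1/2
5/26: ceiling(26/5) = 6, use 1/6
1/39: ceiling(39/1) = 39, use 1/39
Result: 9/13 = 1/2 + 1/6 + 1/39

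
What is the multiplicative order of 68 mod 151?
25

151 is prime, so ord(68) divides φ(151) = 150.
Divisors of 150: 1, 2, 3, 5, 6, 10, 15, 25, 30, 50, 75, 150.
Repeated squaring: 68^1 ≡ 68, 68^2 ≡ 94, 68^4 ≡ 78, 68^8 ≡ 44, 68^16 ≡ 124, 68^32 ≡ 125, 68^64 ≡ 72, 68^128 ≡ 50 (mod 151).
Test 68^d mod 151 for each divisor d in increasing order:
68^1 ≡ 68
68^2 ≡ 94
68^3 = 68^2·68^1 ≡ 50
68^5 = 68^4·68^1 ≡ 19
68^6 = 68^4·68^2 ≡ 84
68^10 = 68^8·68^2 ≡ 59
68^15 = 68^8·68^4·68^2·68^1 ≡ 64
68^25 = 68^16·68^8·68^1 ≡ 1  ← first divisor giving 1
The order is 25.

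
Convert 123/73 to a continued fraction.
[1; 1, 2, 5, 1, 3]

Euclidean algorithm steps:
123 = 1 × 73 + 50
73 = 1 × 50 + 23
50 = 2 × 23 + 4
23 = 5 × 4 + 3
4 = 1 × 3 + 1
3 = 3 × 1 + 0
Continued fraction: [1; 1, 2, 5, 1, 3]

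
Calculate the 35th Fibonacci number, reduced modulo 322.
233

Matrix identity: Q^n = [[F_(n+1), F_n], [F_n, F_(n-1)]] with Q = [[1,1],[1,0]].
n = 35 = 100011₂. Square-and-multiply, entries mod 322:
Q^1 = [[1,1],[1,0]]
Q^2 = (Q^1)² = [[2,1],[1,1]]
Q^4 = (Q^2)² = [[5,3],[3,2]]
Q^8 = (Q^4)² = [[34,21],[21,13]]
Q^17 = (Q^8)²·Q = [[8,309],[309,21]]
Q^35 = (Q^17)²·Q = [[178,233],[233,267]]
F_35 mod 322 = Q^35[0][1] = 233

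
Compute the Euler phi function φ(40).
16

40 = 2^3 × 5
φ(n) = n × ∏(1 - 1/p) for each prime p dividing n
φ(40) = 40 × (1 - 1/2) × (1 - 1/5) = 16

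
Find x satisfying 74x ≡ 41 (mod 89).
x ≡ 21 (mod 89)

gcd(74, 89) = 1, which divides 41, so solutions exist.
Find 74^(-1) mod 89 by the extended Euclidean algorithm:
89 = 1 × 74 + 15  ⟹  15 = (1)·89 + (-1)·74
74 = 4 × 15 + 14  ⟹  14 = (-4)·89 + (5)·74
15 = 1 × 14 + 1  ⟹  1 = (5)·89 + (-6)·74
So (-6)·74 ≡ 1 (mod 89), i.e. 74^(-1) ≡ -6 ≡ 83 (mod 89).
x ≡ 83 × 41 = 3403 ≡ 21 (mod 89).
Check: 74 × 21 = 1554 ≡ 41 (mod 89).
Unique solution: x ≡ 21 (mod 89)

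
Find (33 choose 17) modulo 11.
0

Using Lucas' theorem:
Write n=33 and k=17 in base 11:
n in base 11: [3, 0]
k in base 11: [1, 6]
C(33,17) mod 11 = ∏ C(n_i, k_i) mod 11
Digit binomials (mod 11): C(3,1) = 3; C(0,6) = 0 (k_i > n_i)
Product: 3 × 0 = 0 ≡ 0 (mod 11)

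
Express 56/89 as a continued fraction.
[0; 1, 1, 1, 2, 3, 3]

Euclidean algorithm steps:
56 = 0 × 89 + 56
89 = 1 × 56 + 33
56 = 1 × 33 + 23
33 = 1 × 23 + 10
23 = 2 × 10 + 3
10 = 3 × 3 + 1
3 = 3 × 1 + 0
Continued fraction: [0; 1, 1, 1, 2, 3, 3]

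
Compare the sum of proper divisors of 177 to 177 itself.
deficient

Proper divisors of 177: sum = 1 + 3 + 59 = 63
Since 63 < 177, 177 is deficient.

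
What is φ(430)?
168

430 = 2 × 5 × 43
φ(n) = n × ∏(1 - 1/p) for each prime p dividing n
φ(430) = 430 × (1 - 1/2) × (1 - 1/5) × (1 - 1/43) = 168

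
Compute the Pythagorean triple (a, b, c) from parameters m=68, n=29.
(3783, 3944, 5465)

Euclid's formula: a = m² - n², b = 2mn, c = m² + n²
m = 68, n = 29
a = 68² - 29² = 4624 - 841 = 3783
b = 2 × 68 × 29 = 3944
c = 68² + 29² = 4624 + 841 = 5465
Verification: 3783² + 3944² = 14311089 + 15555136 = 29866225 = 5465² ✓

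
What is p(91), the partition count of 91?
64112359

p(n) counts ways to write n as a sum of positive integers (order ignored).
Euler's pentagonal recurrence: p(k) = p(k-1) + p(k-2) - p(k-5) - p(k-7) + p(k-12) + p(k-15) - ... (offsets j(3j∓1)/2, signs ++--, p(0)=1, p(<0)=0).
DP table for k = 0..90: p(0)=1, p(1)=1, p(2)=2, p(3)=3, p(4)=5, p(5)=7, p(6)=11, p(7)=15, p(8)=22, p(9)=30, p(10)=42, p(11)=56, p(12)=77, p(13)=101, p(14)=135, p(15)=176, p(16)=231, p(17)=297, p(18)=385, p(19)=490, p(20)=627, p(21)=792, p(22)=1002, p(23)=1255, p(24)=1575, p(25)=1958, p(26)=2436, p(27)=3010, p(28)=3718, p(29)=4565, p(30)=5604, p(31)=6842, p(32)=8349, p(33)=10143, p(34)=12310, p(35)=14883, p(36)=17977, p(37)=21637, p(38)=26015, p(39)=31185, p(40)=37338, p(41)=44583, p(42)=53174, p(43)=63261, p(44)=75175, p(45)=89134, p(46)=105558, p(47)=124754, p(48)=147273, p(49)=173525, p(50)=204226, p(51)=239943, p(52)=281589, p(53)=329931, p(54)=386155, p(55)=451276, p(56)=526823, p(57)=614154, p(58)=715220, p(59)=831820, p(60)=966467, p(61)=1121505, p(62)=1300156, p(63)=1505499, p(64)=1741630, p(65)=2012558, p(66)=2323520, p(67)=2679689, p(68)=3087735, p(69)=3554345, p(70)=4087968, p(71)=4697205, p(72)=5392783, p(73)=6185689, p(74)=7089500, p(75)=8118264, p(76)=9289091, p(77)=10619863, p(78)=12132164, p(79)=13848650, p(80)=15796476, p(81)=18004327, p(82)=20506255, p(83)=23338469, p(84)=26543660, p(85)=30167357, p(86)=34262962, p(87)=38887673, p(88)=44108109, p(89)=49995925, p(90)=56634173.
Final step: p(91) = p(90) + p(89) - p(86) - p(84) + p(79) + p(76) - p(69) - p(65) + p(56) + p(51) - p(40) - p(34) + p(21) + p(14)
= 56634173 + 49995925 - 34262962 - 26543660 + 13848650 + 9289091 - 3554345 - 2012558 + 526823 + 239943 - 37338 - 12310 + 792 + 135
= 64112359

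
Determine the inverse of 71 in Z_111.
86

gcd(71, 111) = 1, so the inverse exists.
Extended Euclidean algorithm on (111, 71):
111 = 1 × 71 + 40  ⟹  40 = (1)·111 + (-1)·71
71 = 1 × 40 + 31  ⟹  31 = (-1)·111 + (2)·71
40 = 1 × 31 + 9  ⟹  9 = (2)·111 + (-3)·71
31 = 3 × 9 + 4  ⟹  4 = (-7)·111 + (11)·71
9 = 2 × 4 + 1  ⟹  1 = (16)·111 + (-25)·71
So (-25)·71 ≡ 1 (mod 111), i.e. 71^(-1) ≡ -25 ≡ 86 (mod 111).
Check: 71 × 86 = 6106 ≡ 1 (mod 111)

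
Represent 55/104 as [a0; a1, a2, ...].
[0; 1, 1, 8, 6]

Euclidean algorithm steps:
55 = 0 × 104 + 55
104 = 1 × 55 + 49
55 = 1 × 49 + 6
49 = 8 × 6 + 1
6 = 6 × 1 + 0
Continued fraction: [0; 1, 1, 8, 6]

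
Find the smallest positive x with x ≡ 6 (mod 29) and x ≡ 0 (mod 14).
238

Using Chinese Remainder Theorem:
M = 29 × 14 = 406
M1 = 14, M2 = 29
y1 = 14^(-1) mod 29 = 27
y2 = 29^(-1) mod 14 = 1
x = (6×14×27 + 0×29×1) mod 406 = 238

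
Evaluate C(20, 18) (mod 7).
1

Using Lucas' theorem:
Write n=20 and k=18 in base 7:
n in base 7: [2, 6]
k in base 7: [2, 4]
C(20,18) mod 7 = ∏ C(n_i, k_i) mod 7
Digit binomials (mod 7): C(2,2) = 1; C(6,4) = 15 ≡ 1
Product: 1 × 1 = 1 ≡ 1 (mod 7)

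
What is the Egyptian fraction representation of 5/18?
1/4 + 1/36

Greedy algorithm:
5/18: ceiling(18/5) = 4, use 1/4
1/36: ceiling(36/1) = 36, use 1/36
Result: 5/18 = 1/4 + 1/36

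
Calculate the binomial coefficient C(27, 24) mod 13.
0

Using Lucas' theorem:
Write n=27 and k=24 in base 13:
n in base 13: [2, 1]
k in base 13: [1, 11]
C(27,24) mod 13 = ∏ C(n_i, k_i) mod 13
Digit binomials (mod 13): C(2,1) = 2; C(1,11) = 0 (k_i > n_i)
Product: 2 × 0 = 0 ≡ 0 (mod 13)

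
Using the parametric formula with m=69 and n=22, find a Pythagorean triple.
(4277, 3036, 5245)

Euclid's formula: a = m² - n², b = 2mn, c = m² + n²
m = 69, n = 22
a = 69² - 22² = 4761 - 484 = 4277
b = 2 × 69 × 22 = 3036
c = 69² + 22² = 4761 + 484 = 5245
Verification: 4277² + 3036² = 18292729 + 9217296 = 27510025 = 5245² ✓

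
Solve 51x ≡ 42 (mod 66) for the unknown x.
x ≡ 6 (mod 22)

gcd(51, 66) = 3, which divides 42, so solutions exist.
Divide through by 3: 17x ≡ 14 (mod 22).
Find 17^(-1) mod 22 by the extended Euclidean algorithm:
22 = 1 × 17 + 5  ⟹  5 = (1)·22 + (-1)·17
17 = 3 × 5 + 2  ⟹  2 = (-3)·22 + (4)·17
5 = 2 × 2 + 1  ⟹  1 = (7)·22 + (-9)·17
So (-9)·17 ≡ 1 (mod 22), i.e. 17^(-1) ≡ -9 ≡ 13 (mod 22).
x ≡ 13 × 14 = 182 ≡ 6 (mod 22).
Check: 51 × 6 = 306 ≡ 42 (mod 66).
x ≡ 6 (mod 22), giving 3 solutions mod 66.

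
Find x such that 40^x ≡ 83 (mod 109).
58

Baby-step giant-step with step n = ⌈√109⌉ = 11.
Baby steps 40^j mod 109 (j:value) for j=0..10: 0:1, 1:40, 2:74, 3:17, 4:26, 5:59, 6:71, 7:6, 8:22, 9:8, 10:102.
Giant-step multiplier: 40^(-11) ≡ 40^(108-11) = 40^97 ≡ 58 (mod 109).
Giant steps γ_i = 83·58^i mod 109: γ_0=83, γ_1=18, γ_2=63, γ_3=57, γ_4=36, γ_5=17 (in table at j=3).
x = i·n + j = 5·11 + 3 = 58.
Check: 40^58 ≡ 83 (mod 109).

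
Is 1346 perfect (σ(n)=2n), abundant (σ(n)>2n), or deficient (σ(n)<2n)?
deficient

Proper divisors of 1346: sum = 1 + 2 + 673 = 676
Since 676 < 1346, 1346 is deficient.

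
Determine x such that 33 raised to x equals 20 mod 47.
15

Baby-step giant-step with step n = ⌈√47⌉ = 7.
Baby steps 33^j mod 47 (j:value) for j=0..6: 0:1, 1:33, 2:8, 3:29, 4:17, 5:44, 6:42.
Giant-step multiplier: 33^(-7) ≡ 33^(46-7) = 33^39 ≡ 45 (mod 47).
Giant steps γ_i = 20·45^i mod 47: γ_0=20, γ_1=7, γ_2=33 (in table at j=1).
x = i·n + j = 2·7 + 1 = 15.
Check: 33^15 ≡ 20 (mod 47).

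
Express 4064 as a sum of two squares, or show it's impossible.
Not possible

Factorization: 4064 = 2^5 × 127
By Fermat: n is sum of two squares iff every prime p ≡ 3 (mod 4) appears to even power.
Prime(s) ≡ 3 (mod 4) with odd exponent: [(127, 1)]
Therefore 4064 cannot be expressed as a² + b².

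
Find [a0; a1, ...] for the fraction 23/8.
[2; 1, 7]

Euclidean algorithm steps:
23 = 2 × 8 + 7
8 = 1 × 7 + 1
7 = 7 × 1 + 0
Continued fraction: [2; 1, 7]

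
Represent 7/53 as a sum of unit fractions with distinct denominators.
1/8 + 1/142 + 1/30104

Greedy algorithm:
7/53: ceiling(53/7) = 8, use 1/8
3/424: ceiling(424/3) = 142, use 1/142
1/30104: ceiling(30104/1) = 30104, use 1/30104
Result: 7/53 = 1/8 + 1/142 + 1/30104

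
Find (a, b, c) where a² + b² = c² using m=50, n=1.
(2499, 100, 2501)

Euclid's formula: a = m² - n², b = 2mn, c = m² + n²
m = 50, n = 1
a = 50² - 1² = 2500 - 1 = 2499
b = 2 × 50 × 1 = 100
c = 50² + 1² = 2500 + 1 = 2501
Verification: 2499² + 100² = 6245001 + 10000 = 6255001 = 2501² ✓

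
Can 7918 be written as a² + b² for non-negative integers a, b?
Not possible

Factorization: 7918 = 2 × 37 × 107
By Fermat: n is sum of two squares iff every prime p ≡ 3 (mod 4) appears to even power.
Prime(s) ≡ 3 (mod 4) with odd exponent: [(107, 1)]
Therefore 7918 cannot be expressed as a² + b².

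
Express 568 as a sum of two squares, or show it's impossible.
Not possible

Factorization: 568 = 2^3 × 71
By Fermat: n is sum of two squares iff every prime p ≡ 3 (mod 4) appears to even power.
Prime(s) ≡ 3 (mod 4) with odd exponent: [(71, 1)]
Therefore 568 cannot be expressed as a² + b².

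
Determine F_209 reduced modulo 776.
621

Matrix identity: Q^n = [[F_(n+1), F_n], [F_n, F_(n-1)]] with Q = [[1,1],[1,0]].
n = 209 = 11010001₂. Square-and-multiply, entries mod 776:
Q^1 = [[1,1],[1,0]]
Q^3 = (Q^1)²·Q = [[3,2],[2,1]]
Q^6 = (Q^3)² = [[13,8],[8,5]]
Q^13 = (Q^6)²·Q = [[377,233],[233,144]]
Q^26 = (Q^13)² = [[90,337],[337,529]]
Q^52 = (Q^26)² = [[613,635],[635,754]]
Q^104 = (Q^52)² = [[666,477],[477,189]]
Q^209 = (Q^104)²·Q = [[280,621],[621,435]]
F_209 mod 776 = Q^209[0][1] = 621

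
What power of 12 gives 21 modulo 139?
31

Baby-step giant-step with step n = ⌈√139⌉ = 12.
Baby steps 12^j mod 139 (j:value) for j=0..11: 0:1, 1:12, 2:5, 3:60, 4:25, 5:22, 6:125, 7:110, 8:69, 9:133, 10:67, 11:109.
Giant-step multiplier: 12^(-12) ≡ 12^(138-12) = 12^126 ≡ 100 (mod 139).
Giant steps γ_i = 21·100^i mod 139: γ_0=21, γ_1=15, γ_2=110 (in table at j=7).
x = i·n + j = 2·12 + 7 = 31.
Check: 12^31 ≡ 21 (mod 139).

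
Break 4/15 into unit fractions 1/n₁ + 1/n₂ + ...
1/4 + 1/60

Greedy algorithm:
4/15: ceiling(15/4) = 4, use 1/4
1/60: ceiling(60/1) = 60, use 1/60
Result: 4/15 = 1/4 + 1/60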